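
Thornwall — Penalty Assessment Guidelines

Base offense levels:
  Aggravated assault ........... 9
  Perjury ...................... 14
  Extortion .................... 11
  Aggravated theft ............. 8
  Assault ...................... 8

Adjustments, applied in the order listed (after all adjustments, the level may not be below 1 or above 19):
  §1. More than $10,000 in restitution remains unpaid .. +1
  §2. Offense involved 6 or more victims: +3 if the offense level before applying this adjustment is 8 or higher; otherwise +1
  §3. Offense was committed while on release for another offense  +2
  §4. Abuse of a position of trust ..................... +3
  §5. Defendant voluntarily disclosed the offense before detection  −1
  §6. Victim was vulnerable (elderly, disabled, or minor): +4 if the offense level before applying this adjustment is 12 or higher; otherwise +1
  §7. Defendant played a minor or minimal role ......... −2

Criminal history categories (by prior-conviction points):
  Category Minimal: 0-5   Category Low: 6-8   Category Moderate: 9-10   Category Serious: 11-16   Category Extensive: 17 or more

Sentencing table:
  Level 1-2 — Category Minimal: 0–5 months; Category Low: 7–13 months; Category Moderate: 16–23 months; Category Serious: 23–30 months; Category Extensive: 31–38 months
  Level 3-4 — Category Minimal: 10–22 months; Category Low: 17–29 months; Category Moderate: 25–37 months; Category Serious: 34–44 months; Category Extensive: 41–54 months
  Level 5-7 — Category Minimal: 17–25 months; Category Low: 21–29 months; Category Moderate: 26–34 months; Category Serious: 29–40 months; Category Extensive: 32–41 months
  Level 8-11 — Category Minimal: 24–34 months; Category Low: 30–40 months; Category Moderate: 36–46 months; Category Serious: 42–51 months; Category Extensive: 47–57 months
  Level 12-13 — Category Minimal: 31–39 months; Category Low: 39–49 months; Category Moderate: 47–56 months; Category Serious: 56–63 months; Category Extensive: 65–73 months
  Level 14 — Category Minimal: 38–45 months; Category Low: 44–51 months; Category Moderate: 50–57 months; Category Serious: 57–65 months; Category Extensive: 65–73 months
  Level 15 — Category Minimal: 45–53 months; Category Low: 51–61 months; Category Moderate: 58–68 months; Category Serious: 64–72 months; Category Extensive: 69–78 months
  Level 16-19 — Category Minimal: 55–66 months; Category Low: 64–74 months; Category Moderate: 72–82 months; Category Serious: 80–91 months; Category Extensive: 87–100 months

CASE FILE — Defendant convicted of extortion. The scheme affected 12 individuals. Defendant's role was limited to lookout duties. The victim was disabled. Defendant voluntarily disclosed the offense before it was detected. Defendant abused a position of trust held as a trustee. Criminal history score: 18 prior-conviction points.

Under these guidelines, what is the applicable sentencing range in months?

Base offense level for extortion: 11.
§2 applies (level before this adjustment is 11 ≥ 8, so +3): 11 + 3 = 14.
§4 applies: 14 + 3 = 17.
§5 applies: 17 − 1 = 16.
§6 applies (level before this adjustment is 16 ≥ 12, so +4): 16 + 4 = 20.
§7 applies: 20 − 2 = 18.
Final offense level: 18.
Criminal history: 18 prior points → Category Extensive (17+).
Level 18 falls in the 16-19 band.
Grid: Level 16-19 × Category Extensive = 87-100 months.

87-100 months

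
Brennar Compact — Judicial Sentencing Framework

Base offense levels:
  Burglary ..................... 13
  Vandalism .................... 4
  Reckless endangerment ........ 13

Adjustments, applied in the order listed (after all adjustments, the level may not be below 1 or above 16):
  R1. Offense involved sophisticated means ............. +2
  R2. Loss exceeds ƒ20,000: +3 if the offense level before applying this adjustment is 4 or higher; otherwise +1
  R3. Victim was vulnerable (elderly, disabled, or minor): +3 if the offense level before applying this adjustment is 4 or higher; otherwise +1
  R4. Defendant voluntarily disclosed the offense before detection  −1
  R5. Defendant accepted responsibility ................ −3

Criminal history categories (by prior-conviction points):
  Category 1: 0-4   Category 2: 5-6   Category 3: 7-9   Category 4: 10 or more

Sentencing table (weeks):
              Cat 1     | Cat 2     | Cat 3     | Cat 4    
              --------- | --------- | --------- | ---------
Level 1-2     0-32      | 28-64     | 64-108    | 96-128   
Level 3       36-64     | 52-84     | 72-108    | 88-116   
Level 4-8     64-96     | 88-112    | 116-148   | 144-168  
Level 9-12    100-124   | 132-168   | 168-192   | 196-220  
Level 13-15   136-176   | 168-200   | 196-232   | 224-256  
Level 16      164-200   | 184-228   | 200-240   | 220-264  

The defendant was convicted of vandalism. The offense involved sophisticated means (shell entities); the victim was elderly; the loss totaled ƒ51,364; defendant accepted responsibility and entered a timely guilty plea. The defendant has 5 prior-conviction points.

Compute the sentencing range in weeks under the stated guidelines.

Base offense level for vandalism: 4.
R1 applies: 4 + 2 = 6.
R2 applies (level before this adjustment is 6 ≥ 4, so +3): 6 + 3 = 9.
R3 applies (level before this adjustment is 9 ≥ 4, so +3): 9 + 3 = 12.
R5 applies: 12 − 3 = 9.
Final offense level: 9.
Criminal history: 5 prior points → Category 2 (5-6).
Level 9 falls in the 9-12 band.
Grid: Level 9-12 × Category 2 = 132-168 weeks.

132-168 weeks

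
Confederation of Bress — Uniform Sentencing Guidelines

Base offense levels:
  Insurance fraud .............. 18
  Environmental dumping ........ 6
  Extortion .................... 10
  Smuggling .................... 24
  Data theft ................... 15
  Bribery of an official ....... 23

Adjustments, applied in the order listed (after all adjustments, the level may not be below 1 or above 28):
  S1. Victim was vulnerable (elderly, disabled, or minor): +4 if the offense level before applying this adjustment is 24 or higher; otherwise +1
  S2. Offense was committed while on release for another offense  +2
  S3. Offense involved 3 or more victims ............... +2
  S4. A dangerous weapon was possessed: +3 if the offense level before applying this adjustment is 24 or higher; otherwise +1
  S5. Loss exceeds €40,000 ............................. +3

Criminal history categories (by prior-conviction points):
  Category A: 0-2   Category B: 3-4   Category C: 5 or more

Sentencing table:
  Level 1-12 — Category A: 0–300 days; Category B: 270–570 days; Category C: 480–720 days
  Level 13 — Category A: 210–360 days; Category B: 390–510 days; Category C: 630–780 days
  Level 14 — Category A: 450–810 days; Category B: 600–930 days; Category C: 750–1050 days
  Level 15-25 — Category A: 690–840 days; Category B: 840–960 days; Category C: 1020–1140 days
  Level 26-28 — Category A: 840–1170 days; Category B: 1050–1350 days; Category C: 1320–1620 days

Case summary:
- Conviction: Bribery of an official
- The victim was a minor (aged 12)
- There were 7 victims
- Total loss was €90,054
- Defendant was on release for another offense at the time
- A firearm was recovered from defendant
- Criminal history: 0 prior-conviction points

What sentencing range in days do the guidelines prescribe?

840-1170 days

Base offense level for bribery of an official: 23.
S1 applies (level before this adjustment is 23 < 24, so +1): 23 + 1 = 24.
S2 applies: 24 + 2 = 26.
S3 applies: 26 + 2 = 28.
S4 applies (level before this adjustment is 28 ≥ 24, so +3): 28 + 3 = 31.
S5 applies: 31 + 3 = 34.
Level 34 exceeds the maximum of 28; capped at 28.
Final offense level: 28.
Criminal history: 0 prior points → Category A (0-2).
Level 28 falls in the 26-28 band.
Grid: Level 26-28 × Category A = 840-1170 days.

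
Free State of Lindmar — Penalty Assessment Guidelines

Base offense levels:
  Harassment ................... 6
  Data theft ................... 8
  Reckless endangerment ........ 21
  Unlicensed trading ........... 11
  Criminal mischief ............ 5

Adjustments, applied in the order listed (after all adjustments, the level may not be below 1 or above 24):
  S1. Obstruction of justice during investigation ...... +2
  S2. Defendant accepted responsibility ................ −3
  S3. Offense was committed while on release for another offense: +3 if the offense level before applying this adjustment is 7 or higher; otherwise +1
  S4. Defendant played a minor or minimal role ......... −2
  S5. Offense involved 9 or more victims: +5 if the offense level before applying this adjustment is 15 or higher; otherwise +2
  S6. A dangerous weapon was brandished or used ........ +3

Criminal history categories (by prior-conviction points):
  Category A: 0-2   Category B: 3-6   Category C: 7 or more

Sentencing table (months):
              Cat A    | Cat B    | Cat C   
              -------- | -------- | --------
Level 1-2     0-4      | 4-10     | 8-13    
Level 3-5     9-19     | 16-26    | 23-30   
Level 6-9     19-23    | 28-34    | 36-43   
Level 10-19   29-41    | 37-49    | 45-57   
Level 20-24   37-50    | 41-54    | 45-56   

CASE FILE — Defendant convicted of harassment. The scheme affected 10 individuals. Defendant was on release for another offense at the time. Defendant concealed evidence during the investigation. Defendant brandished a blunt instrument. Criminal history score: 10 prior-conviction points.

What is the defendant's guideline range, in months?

Base offense level for harassment: 6.
S1 applies: 6 + 2 = 8.
S2 does not apply.
S3 applies (level before this adjustment is 8 ≥ 7, so +3): 8 + 3 = 11.
S4 does not apply.
S5 applies (level before this adjustment is 11 < 15, so +2): 11 + 2 = 13.
S6 applies: 13 + 3 = 16.
Final offense level: 16.
Criminal history: 10 prior points → Category C (7+).
Level 16 falls in the 10-19 band.
Grid: Level 10-19 × Category C = 45-57 months.

45-57 months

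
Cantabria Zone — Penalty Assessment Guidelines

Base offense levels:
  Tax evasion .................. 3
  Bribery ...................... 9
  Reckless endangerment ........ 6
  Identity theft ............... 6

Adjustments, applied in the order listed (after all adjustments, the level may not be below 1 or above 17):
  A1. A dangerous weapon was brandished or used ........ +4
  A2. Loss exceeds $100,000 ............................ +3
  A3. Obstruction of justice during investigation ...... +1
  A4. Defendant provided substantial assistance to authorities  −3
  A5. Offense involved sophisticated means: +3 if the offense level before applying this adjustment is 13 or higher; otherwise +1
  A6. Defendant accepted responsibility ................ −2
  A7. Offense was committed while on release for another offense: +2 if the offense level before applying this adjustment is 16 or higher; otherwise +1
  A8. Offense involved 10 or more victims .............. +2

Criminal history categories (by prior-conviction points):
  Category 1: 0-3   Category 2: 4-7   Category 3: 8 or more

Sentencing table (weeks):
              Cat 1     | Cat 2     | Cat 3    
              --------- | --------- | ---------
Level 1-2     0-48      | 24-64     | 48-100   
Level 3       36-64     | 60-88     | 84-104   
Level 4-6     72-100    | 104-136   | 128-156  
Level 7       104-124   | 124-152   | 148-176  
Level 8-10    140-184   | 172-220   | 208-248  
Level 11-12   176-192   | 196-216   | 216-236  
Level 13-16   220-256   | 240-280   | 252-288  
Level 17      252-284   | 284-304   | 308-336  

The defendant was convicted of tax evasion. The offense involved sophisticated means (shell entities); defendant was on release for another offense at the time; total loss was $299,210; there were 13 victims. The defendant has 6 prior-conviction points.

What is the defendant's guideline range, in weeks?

172-220 weeks

Base offense level for tax evasion: 3.
A2 applies: 3 + 3 = 6.
A4 does not apply.
A5 applies (level before this adjustment is 6 < 13, so +1): 6 + 1 = 7.
A7 applies (level before this adjustment is 7 < 16, so +1): 7 + 1 = 8.
A8 applies: 8 + 2 = 10.
Final offense level: 10.
Criminal history: 6 prior points → Category 2 (4-7).
Level 10 falls in the 8-10 band.
Grid: Level 8-10 × Category 2 = 172-220 weeks.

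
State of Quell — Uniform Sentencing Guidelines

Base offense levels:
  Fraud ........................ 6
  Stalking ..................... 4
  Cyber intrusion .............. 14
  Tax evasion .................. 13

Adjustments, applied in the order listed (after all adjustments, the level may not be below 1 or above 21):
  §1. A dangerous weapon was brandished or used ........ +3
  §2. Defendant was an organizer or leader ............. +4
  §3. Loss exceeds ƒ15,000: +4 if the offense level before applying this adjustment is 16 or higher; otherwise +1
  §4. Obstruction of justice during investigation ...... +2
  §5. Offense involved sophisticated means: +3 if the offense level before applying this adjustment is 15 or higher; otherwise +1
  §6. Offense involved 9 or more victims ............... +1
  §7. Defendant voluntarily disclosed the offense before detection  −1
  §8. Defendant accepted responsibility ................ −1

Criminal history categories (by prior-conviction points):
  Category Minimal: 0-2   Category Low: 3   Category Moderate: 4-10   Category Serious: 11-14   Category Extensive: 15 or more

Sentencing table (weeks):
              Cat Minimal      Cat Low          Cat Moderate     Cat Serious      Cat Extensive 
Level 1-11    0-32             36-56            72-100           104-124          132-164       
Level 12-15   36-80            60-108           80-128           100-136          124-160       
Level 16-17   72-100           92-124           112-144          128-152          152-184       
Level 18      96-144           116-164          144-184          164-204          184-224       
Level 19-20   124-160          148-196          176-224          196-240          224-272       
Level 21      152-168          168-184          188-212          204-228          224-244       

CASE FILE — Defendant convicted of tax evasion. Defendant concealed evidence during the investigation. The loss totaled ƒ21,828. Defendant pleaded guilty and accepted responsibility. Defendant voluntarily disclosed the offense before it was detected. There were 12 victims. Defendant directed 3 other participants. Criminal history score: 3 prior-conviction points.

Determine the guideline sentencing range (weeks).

168-184 weeks

Base offense level for tax evasion: 13.
§1 does not apply.
§2 applies: 13 + 4 = 17.
§3 applies (level before this adjustment is 17 ≥ 16, so +4): 17 + 4 = 21.
§4 applies: 21 + 2 = 23.
§5 does not apply.
§6 applies: 23 + 1 = 24.
§7 applies: 24 − 1 = 23.
§8 applies: 23 − 1 = 22.
Level 22 exceeds the maximum of 21; capped at 21.
Final offense level: 21.
Criminal history: 3 prior points → Category Low (3).
Level 21 falls in the 21 band.
Grid: Level 21 × Category Low = 168-184 weeks.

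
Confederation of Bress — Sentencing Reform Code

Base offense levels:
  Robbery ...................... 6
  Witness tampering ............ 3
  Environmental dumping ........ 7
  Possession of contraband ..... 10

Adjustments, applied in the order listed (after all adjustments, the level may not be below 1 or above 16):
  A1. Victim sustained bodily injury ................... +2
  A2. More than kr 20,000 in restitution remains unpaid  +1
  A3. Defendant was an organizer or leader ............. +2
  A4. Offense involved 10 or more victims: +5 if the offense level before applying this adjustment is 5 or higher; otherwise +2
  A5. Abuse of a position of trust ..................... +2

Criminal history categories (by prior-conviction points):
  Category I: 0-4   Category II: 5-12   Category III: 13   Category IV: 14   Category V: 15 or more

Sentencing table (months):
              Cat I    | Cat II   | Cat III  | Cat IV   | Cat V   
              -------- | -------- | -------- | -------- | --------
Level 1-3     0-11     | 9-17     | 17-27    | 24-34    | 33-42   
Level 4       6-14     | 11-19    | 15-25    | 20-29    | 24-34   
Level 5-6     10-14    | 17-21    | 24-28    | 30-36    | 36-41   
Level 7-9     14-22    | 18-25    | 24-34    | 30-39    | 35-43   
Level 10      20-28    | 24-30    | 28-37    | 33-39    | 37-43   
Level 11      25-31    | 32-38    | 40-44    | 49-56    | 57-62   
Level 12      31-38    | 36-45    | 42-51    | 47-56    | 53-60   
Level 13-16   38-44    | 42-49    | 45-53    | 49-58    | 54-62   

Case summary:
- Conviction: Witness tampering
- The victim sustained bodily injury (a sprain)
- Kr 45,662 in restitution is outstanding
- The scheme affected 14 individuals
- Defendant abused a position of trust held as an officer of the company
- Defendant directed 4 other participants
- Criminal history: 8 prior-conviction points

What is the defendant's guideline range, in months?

Base offense level for witness tampering: 3.
A1 applies: 3 + 2 = 5.
A2 applies: 5 + 1 = 6.
A3 applies: 6 + 2 = 8.
A4 applies (level before this adjustment is 8 ≥ 5, so +5): 8 + 5 = 13.
A5 applies: 13 + 2 = 15.
Final offense level: 15.
Criminal history: 8 prior points → Category II (5-12).
Level 15 falls in the 13-16 band.
Grid: Level 13-16 × Category II = 42-49 months.

42-49 months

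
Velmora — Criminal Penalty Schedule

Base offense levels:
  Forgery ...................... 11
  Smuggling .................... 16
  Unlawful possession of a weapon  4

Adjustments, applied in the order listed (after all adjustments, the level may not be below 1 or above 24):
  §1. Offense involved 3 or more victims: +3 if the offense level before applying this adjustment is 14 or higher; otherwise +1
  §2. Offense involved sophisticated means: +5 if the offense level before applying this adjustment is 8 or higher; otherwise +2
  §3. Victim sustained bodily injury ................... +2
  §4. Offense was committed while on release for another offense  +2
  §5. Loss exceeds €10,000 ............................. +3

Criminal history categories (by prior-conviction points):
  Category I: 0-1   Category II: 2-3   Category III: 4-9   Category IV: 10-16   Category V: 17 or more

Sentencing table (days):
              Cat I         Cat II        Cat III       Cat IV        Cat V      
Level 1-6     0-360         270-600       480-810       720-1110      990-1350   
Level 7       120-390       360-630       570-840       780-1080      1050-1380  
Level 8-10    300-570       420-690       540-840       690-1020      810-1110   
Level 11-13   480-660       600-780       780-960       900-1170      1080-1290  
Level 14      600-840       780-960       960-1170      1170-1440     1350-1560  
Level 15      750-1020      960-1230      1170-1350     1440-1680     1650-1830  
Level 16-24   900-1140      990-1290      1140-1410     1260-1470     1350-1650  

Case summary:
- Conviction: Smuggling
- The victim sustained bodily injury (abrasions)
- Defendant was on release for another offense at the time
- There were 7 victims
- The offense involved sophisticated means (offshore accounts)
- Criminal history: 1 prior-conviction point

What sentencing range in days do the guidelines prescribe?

900-1140 days

Base offense level for smuggling: 16.
§1 applies (level before this adjustment is 16 ≥ 14, so +3): 16 + 3 = 19.
§2 applies (level before this adjustment is 19 ≥ 8, so +5): 19 + 5 = 24.
§3 applies: 24 + 2 = 26.
§4 applies: 26 + 2 = 28.
Level 28 exceeds the maximum of 24; capped at 24.
Final offense level: 24.
Criminal history: 1 prior point → Category I (0-1).
Level 24 falls in the 16-24 band.
Grid: Level 16-24 × Category I = 900-1140 days.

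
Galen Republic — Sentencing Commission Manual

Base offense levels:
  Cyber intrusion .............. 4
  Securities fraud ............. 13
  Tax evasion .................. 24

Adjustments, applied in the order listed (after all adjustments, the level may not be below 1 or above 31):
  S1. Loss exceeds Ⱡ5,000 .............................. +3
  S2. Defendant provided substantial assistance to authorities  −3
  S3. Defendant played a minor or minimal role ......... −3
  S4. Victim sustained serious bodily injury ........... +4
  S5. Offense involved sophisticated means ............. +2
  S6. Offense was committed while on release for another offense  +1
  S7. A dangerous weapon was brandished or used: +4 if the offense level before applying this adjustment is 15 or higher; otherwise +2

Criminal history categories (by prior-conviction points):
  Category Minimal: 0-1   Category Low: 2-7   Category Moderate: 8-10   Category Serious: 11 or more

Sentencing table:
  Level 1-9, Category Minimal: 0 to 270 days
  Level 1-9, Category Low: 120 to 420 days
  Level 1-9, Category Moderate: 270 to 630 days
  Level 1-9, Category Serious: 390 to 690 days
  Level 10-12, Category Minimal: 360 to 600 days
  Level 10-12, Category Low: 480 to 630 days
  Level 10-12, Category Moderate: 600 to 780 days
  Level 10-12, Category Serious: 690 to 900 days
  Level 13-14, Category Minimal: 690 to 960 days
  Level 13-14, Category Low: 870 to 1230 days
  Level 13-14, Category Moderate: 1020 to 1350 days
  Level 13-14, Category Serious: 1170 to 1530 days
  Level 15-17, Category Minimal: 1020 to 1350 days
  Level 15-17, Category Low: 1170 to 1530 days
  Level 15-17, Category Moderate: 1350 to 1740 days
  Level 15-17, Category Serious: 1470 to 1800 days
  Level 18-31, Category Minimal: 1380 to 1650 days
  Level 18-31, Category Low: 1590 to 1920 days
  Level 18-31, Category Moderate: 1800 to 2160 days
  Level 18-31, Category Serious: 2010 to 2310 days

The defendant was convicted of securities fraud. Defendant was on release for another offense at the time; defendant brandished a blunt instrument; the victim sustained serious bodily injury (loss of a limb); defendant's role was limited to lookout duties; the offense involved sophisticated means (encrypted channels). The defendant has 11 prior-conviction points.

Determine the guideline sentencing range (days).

Base offense level for securities fraud: 13.
S1 does not apply.
S2 does not apply.
S3 applies: 13 − 3 = 10.
S4 applies: 10 + 4 = 14.
S5 applies: 14 + 2 = 16.
S6 applies: 16 + 1 = 17.
S7 applies (level before this adjustment is 17 ≥ 15, so +4): 17 + 4 = 21.
Final offense level: 21.
Criminal history: 11 prior points → Category Serious (11+).
Level 21 falls in the 18-31 band.
Grid: Level 18-31 × Category Serious = 2010-2310 days.

2010-2310 days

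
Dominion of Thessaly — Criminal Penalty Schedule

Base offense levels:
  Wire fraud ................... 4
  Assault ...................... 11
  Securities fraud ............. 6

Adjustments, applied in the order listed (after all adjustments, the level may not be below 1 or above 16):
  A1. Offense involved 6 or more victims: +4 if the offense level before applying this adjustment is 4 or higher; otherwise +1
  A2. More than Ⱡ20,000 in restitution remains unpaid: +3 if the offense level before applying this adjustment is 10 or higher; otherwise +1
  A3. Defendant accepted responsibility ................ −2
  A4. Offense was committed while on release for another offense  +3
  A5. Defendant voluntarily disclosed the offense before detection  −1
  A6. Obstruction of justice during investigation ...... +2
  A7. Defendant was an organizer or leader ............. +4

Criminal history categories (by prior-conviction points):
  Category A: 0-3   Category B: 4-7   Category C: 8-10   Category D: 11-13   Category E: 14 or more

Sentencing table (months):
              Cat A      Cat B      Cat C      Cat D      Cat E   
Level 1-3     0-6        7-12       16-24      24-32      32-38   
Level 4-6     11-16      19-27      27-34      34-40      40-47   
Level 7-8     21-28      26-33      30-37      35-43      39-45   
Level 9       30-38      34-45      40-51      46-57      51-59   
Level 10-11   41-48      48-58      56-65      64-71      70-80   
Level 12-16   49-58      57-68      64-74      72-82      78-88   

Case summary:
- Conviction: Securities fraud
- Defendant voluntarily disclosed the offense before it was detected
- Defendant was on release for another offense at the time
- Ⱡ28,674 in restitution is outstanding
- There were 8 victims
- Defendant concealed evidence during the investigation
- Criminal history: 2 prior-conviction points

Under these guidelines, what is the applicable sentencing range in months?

Base offense level for securities fraud: 6.
A1 applies (level before this adjustment is 6 ≥ 4, so +4): 6 + 4 = 10.
A2 applies (level before this adjustment is 10 ≥ 10, so +3): 10 + 3 = 13.
A3 does not apply.
A4 applies: 13 + 3 = 16.
A5 applies: 16 − 1 = 15.
A6 applies: 15 + 2 = 17.
Level 17 exceeds the maximum of 16; capped at 16.
Final offense level: 16.
Criminal history: 2 prior points → Category A (0-3).
Level 16 falls in the 12-16 band.
Grid: Level 12-16 × Category A = 49-58 months.

49-58 months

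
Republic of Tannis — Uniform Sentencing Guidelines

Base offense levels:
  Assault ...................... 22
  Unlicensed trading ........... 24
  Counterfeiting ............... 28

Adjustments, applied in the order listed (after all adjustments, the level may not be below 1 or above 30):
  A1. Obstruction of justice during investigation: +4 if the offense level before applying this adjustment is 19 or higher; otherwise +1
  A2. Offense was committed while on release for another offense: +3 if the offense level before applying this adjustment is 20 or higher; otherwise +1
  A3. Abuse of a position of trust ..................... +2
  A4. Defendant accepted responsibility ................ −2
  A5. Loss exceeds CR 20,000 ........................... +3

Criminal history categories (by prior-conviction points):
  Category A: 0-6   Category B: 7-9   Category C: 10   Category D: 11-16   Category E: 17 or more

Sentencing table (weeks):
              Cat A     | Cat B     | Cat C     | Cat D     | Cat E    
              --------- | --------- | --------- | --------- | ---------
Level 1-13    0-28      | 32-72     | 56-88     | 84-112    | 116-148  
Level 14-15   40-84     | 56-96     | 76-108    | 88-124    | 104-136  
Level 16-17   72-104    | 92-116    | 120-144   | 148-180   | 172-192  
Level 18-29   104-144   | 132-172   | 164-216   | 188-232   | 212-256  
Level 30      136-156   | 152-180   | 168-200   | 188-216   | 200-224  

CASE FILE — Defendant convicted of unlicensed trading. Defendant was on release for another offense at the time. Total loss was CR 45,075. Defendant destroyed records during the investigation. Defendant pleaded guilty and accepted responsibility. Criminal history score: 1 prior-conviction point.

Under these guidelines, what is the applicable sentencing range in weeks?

Base offense level for unlicensed trading: 24.
A1 applies (level before this adjustment is 24 ≥ 19, so +4): 24 + 4 = 28.
A2 applies (level before this adjustment is 28 ≥ 20, so +3): 28 + 3 = 31.
A3 does not apply.
A4 applies: 31 − 2 = 29.
A5 applies: 29 + 3 = 32.
Level 32 exceeds the maximum of 30; capped at 30.
Final offense level: 30.
Criminal history: 1 prior point → Category A (0-6).
Level 30 falls in the 30 band.
Grid: Level 30 × Category A = 136-156 weeks.

136-156 weeks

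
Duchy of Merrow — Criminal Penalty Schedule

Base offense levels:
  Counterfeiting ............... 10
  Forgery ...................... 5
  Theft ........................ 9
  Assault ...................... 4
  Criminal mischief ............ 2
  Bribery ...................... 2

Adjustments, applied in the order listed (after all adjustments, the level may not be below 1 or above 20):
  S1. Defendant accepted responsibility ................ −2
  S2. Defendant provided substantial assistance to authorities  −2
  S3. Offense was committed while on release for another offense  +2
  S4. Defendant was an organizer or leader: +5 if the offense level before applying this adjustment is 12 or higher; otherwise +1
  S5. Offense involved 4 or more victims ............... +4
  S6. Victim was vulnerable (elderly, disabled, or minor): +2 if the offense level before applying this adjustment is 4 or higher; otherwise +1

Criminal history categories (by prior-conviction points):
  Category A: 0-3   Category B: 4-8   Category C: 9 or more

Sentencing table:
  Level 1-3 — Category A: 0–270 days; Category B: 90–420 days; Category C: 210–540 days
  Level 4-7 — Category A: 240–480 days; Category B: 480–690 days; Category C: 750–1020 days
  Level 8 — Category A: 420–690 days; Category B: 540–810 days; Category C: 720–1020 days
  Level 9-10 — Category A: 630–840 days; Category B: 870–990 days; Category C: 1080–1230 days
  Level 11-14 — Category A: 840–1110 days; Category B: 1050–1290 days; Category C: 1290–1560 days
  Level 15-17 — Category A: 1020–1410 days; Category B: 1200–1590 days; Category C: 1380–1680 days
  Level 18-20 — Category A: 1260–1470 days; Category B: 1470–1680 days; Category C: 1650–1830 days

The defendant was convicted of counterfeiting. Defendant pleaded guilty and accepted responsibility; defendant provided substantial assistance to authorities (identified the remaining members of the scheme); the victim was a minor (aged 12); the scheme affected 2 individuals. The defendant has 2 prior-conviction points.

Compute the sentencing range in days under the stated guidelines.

420-690 days

Base offense level for counterfeiting: 10.
S1 applies: 10 − 2 = 8.
S2 applies: 8 − 2 = 6.
S3 does not apply.
S4 does not apply.
S6 applies (level before this adjustment is 6 ≥ 4, so +2): 6 + 2 = 8.
Final offense level: 8.
Criminal history: 2 prior points → Category A (0-3).
Level 8 falls in the 8 band.
Grid: Level 8 × Category A = 420-690 days.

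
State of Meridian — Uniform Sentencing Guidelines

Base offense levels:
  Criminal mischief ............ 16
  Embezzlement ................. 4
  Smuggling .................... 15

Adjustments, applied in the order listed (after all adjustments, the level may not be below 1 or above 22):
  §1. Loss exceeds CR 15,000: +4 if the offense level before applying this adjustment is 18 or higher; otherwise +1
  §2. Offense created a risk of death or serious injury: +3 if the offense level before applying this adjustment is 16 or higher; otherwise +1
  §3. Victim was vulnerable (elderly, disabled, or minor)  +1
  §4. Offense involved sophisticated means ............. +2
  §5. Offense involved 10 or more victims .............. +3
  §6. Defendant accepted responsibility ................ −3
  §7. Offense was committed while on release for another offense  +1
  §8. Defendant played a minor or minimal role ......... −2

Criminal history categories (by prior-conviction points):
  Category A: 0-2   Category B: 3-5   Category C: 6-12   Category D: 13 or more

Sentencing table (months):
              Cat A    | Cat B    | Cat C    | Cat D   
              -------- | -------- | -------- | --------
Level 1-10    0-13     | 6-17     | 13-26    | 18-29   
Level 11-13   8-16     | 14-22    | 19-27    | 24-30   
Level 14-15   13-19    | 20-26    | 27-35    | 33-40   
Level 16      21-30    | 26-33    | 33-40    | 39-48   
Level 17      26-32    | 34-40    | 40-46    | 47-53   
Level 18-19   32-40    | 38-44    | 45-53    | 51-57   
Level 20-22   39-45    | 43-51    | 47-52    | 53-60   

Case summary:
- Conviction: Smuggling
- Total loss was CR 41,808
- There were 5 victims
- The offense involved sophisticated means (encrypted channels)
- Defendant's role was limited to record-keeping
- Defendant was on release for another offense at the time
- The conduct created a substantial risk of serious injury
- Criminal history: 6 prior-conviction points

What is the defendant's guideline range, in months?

47-52 months

Base offense level for smuggling: 15.
§1 applies (level before this adjustment is 15 < 18, so +1): 15 + 1 = 16.
§2 applies (level before this adjustment is 16 ≥ 16, so +3): 16 + 3 = 19.
§3 does not apply.
§4 applies: 19 + 2 = 21.
§6 does not apply.
§7 applies: 21 + 1 = 22.
§8 applies: 22 − 2 = 20.
Final offense level: 20.
Criminal history: 6 prior points → Category C (6-12).
Level 20 falls in the 20-22 band.
Grid: Level 20-22 × Category C = 47-52 months.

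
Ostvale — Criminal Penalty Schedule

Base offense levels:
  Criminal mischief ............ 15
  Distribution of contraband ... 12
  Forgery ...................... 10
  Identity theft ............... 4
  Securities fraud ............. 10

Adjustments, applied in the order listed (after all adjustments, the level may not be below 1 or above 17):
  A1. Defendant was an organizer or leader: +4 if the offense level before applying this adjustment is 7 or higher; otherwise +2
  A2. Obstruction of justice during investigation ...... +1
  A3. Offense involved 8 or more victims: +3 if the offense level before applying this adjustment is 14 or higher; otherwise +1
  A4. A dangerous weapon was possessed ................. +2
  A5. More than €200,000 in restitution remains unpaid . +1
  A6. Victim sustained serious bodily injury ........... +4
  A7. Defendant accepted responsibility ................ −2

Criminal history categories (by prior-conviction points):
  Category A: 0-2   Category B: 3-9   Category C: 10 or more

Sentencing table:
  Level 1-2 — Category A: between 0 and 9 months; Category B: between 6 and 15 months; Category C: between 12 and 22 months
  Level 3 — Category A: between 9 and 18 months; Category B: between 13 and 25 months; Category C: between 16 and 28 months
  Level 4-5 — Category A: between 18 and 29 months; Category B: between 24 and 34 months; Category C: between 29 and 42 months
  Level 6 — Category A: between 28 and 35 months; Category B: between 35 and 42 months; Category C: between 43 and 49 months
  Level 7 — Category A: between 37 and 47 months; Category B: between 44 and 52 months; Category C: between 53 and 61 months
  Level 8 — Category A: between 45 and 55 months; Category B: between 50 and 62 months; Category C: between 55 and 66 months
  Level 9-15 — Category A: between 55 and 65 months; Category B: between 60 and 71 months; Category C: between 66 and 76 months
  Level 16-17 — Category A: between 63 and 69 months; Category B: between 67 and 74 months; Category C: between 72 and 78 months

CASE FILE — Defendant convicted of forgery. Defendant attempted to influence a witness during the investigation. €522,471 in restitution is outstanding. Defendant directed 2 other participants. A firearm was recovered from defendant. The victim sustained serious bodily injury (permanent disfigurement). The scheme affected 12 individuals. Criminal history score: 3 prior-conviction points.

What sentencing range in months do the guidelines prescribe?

67-74 months

Base offense level for forgery: 10.
A1 applies (level before this adjustment is 10 ≥ 7, so +4): 10 + 4 = 14.
A2 applies: 14 + 1 = 15.
A3 applies (level before this adjustment is 15 ≥ 14, so +3): 15 + 3 = 18.
A4 applies: 18 + 2 = 20.
A5 applies: 20 + 1 = 21.
A6 applies: 21 + 4 = 25.
Level 25 exceeds the maximum of 17; capped at 17.
Final offense level: 17.
Criminal history: 3 prior points → Category B (3-9).
Level 17 falls in the 16-17 band.
Grid: Level 16-17 × Category B = 67-74 months.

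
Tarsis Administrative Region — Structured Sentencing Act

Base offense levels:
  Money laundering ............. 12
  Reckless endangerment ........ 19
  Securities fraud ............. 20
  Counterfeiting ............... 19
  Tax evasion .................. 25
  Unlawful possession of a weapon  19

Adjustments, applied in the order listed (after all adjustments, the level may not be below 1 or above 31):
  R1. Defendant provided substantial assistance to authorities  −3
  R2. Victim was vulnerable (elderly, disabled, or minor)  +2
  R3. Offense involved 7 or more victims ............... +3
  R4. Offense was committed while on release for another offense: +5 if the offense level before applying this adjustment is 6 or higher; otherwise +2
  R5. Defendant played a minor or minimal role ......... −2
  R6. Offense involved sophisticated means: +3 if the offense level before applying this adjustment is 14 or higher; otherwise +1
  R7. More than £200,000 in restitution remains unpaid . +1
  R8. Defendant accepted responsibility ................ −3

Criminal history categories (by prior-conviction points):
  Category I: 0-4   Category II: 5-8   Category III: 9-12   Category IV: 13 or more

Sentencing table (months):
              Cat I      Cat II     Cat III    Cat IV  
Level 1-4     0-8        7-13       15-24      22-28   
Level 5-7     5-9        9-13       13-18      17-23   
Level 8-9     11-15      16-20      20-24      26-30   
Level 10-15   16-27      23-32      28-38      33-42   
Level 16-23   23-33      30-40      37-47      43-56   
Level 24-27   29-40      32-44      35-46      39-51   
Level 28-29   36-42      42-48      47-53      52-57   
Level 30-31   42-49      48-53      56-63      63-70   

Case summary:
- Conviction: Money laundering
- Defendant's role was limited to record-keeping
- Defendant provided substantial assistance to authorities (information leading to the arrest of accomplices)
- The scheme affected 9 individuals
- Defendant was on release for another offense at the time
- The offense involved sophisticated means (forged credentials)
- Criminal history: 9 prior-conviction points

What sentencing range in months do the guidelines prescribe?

37-47 months

Base offense level for money laundering: 12.
R1 applies: 12 − 3 = 9.
R2 does not apply.
R3 applies: 9 + 3 = 12.
R4 applies (level before this adjustment is 12 ≥ 6, so +5): 12 + 5 = 17.
R5 applies: 17 − 2 = 15.
R6 applies (level before this adjustment is 15 ≥ 14, so +3): 15 + 3 = 18.
R7 does not apply.
Final offense level: 18.
Criminal history: 9 prior points → Category III (9-12).
Level 18 falls in the 16-23 band.
Grid: Level 16-23 × Category III = 37-47 months.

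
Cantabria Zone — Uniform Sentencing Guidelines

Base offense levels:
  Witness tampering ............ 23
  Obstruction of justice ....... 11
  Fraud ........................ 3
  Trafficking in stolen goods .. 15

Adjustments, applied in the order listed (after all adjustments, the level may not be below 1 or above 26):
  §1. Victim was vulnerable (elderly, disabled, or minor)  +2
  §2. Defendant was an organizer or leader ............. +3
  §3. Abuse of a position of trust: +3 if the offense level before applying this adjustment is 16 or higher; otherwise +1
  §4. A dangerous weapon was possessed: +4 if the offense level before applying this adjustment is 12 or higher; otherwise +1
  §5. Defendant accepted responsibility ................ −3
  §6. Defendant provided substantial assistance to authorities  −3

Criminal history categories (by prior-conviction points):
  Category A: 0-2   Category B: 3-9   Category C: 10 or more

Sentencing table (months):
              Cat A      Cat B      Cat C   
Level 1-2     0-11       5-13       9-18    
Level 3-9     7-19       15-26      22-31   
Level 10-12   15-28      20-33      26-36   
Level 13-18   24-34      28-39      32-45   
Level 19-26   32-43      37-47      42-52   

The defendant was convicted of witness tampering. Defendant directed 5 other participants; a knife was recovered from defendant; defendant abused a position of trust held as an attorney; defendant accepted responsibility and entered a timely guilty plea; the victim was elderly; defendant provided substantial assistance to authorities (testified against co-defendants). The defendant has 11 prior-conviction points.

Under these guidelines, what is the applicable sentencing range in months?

42-52 months

Base offense level for witness tampering: 23.
§1 applies: 23 + 2 = 25.
§2 applies: 25 + 3 = 28.
§3 applies (level before this adjustment is 28 ≥ 16, so +3): 28 + 3 = 31.
§4 applies (level before this adjustment is 31 ≥ 12, so +4): 31 + 4 = 35.
§5 applies: 35 − 3 = 32.
§6 applies: 32 − 3 = 29.
Level 29 exceeds the maximum of 26; capped at 26.
Final offense level: 26.
Criminal history: 11 prior points → Category C (10+).
Level 26 falls in the 19-26 band.
Grid: Level 19-26 × Category C = 42-52 months.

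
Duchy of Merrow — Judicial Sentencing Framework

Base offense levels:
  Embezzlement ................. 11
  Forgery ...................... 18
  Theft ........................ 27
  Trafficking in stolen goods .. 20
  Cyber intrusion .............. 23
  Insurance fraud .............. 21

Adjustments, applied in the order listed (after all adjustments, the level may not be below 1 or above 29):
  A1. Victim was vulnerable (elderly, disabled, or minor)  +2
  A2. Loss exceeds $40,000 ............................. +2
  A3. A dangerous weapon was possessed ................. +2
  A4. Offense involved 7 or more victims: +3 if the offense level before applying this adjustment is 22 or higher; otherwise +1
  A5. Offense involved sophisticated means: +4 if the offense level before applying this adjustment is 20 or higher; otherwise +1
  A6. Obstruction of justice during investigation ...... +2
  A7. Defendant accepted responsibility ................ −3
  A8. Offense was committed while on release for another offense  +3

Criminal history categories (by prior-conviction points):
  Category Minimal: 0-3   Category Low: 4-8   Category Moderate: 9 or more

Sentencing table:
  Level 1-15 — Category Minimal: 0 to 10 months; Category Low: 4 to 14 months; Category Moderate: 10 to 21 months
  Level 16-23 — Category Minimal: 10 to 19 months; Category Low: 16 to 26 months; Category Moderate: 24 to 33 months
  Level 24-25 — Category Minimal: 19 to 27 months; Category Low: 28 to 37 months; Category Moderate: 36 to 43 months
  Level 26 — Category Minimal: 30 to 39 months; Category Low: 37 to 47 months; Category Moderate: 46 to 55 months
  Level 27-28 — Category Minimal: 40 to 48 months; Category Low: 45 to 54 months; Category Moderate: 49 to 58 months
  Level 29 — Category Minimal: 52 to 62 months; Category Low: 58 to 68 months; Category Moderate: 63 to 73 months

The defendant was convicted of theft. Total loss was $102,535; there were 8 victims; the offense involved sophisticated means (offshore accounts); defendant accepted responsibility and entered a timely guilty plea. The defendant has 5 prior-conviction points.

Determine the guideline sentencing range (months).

Base offense level for theft: 27.
A1 does not apply.
A2 applies: 27 + 2 = 29.
A4 applies (level before this adjustment is 29 ≥ 22, so +3): 29 + 3 = 32.
A5 applies (level before this adjustment is 32 ≥ 20, so +4): 32 + 4 = 36.
A7 applies: 36 − 3 = 33.
Level 33 exceeds the maximum of 29; capped at 29.
Final offense level: 29.
Criminal history: 5 prior points → Category Low (4-8).
Level 29 falls in the 29 band.
Grid: Level 29 × Category Low = 58-68 months.

58-68 months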